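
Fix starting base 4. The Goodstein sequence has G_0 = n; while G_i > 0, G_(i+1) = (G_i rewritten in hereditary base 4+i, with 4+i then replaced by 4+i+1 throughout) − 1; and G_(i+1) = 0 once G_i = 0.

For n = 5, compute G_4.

G_0 = 5. HB_4(5) = 4 + 1. Bump = 6. G_1 = 5.
G_1 = 5. HB_5(5) = 5. Bump = 6. G_2 = 5.
G_2 = 5. HB_6(5) = 5. Bump = 5. G_3 = 4.
G_3 = 4. HB_7(4) = 4. Bump = 4. G_4 = 3.
G_4 = 3. HB_8(3) = 3. Bump = 3. G_5 = 2.

3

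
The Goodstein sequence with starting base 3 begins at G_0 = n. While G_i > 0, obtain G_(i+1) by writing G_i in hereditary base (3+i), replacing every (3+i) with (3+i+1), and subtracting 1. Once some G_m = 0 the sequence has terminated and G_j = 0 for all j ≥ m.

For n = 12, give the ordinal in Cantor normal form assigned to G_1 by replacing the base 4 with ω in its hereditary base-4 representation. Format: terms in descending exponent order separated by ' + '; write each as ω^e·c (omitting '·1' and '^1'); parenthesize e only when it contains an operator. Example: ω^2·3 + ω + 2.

[0] 12 ≡ 3^2 + 3 (base 3). Lift 4: 20. −1: 19.
[1] 19 ≡ 4^2 + 3 (base 4). Lift 5: 28. −1: 27.

ω^2 + 3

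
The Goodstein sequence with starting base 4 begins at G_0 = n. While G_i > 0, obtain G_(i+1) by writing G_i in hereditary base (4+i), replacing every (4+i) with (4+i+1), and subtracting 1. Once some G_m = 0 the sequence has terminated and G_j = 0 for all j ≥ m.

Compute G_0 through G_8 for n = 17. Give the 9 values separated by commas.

17, 25, 35, 39, 43, 47, 51, 55, 59

step 0: 17 = 4^2 + 1; sub 5 for 4: 5^2 + 1; = 26; G_1 = 26−1 = 25
step 1: 25 = 5^2; sub 6 for 5: 6^2; = 36; G_2 = 36−1 = 35
step 2: 35 = 5·6 + 5; sub 7 for 6: 5·7 + 5; = 40; G_3 = 40−1 = 39
step 3: 39 = 5·7 + 4; sub 8 for 7: 5·8 + 4; = 44; G_4 = 44−1 = 43
step 4: 43 = 5·8 + 3; sub 9 for 8: 5·9 + 3; = 48; G_5 = 48−1 = 47
step 5: 47 = 5·9 + 2; sub 10 for 9: 5·10 + 2; = 52; G_6 = 52−1 = 51
step 6: 51 = 5·10 + 1; sub 11 for 10: 5·11 + 1; = 56; G_7 = 56−1 = 55
step 7: 55 = 5·11; sub 12 for 11: 5·12; = 60; G_8 = 60−1 = 59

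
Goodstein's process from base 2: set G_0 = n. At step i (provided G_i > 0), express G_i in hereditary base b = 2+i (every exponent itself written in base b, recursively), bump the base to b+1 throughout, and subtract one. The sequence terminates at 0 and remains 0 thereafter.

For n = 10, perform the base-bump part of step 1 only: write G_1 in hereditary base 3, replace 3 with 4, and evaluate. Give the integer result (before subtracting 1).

step 0: 10 = 2^(2 + 1) + 2; sub 3 for 2: 3^(3 + 1) + 3; = 84; G_1 = 84−1 = 83
step 1: 83 = 3^(3 + 1) + 2; sub 4 for 3: 4^(4 + 1) + 2; = 1026; G_2 = 1026−1 = 1025

1026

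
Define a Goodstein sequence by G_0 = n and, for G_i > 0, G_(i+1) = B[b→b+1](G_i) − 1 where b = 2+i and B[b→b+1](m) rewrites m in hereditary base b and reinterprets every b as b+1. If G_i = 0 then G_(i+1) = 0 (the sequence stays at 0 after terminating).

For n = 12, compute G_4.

280019

12 —HB2→ 2^(2 + 1) + 2^2 —bump→ 3^(3 + 1) + 3^3 = 108 —(−1)→ 107
107 —HB3→ 3^(3 + 1) + 2·3^2 + 2·3 + 2 —bump→ 4^(4 + 1) + 2·4^2 + 2·4 + 2 = 1066 —(−1)→ 1065
1065 —HB4→ 4^(4 + 1) + 2·4^2 + 2·4 + 1 —bump→ 5^(5 + 1) + 2·5^2 + 2·5 + 1 = 15686 —(−1)→ 15685
15685 —HB5→ 5^(5 + 1) + 2·5^2 + 2·5 —bump→ 6^(6 + 1) + 2·6^2 + 2·6 = 280020 —(−1)→ 280019
280019 —HB6→ 6^(6 + 1) + 2·6^2 + 6 + 5 —bump→ 7^(7 + 1) + 2·7^2 + 7 + 5 = 5764911 —(−1)→ 5764910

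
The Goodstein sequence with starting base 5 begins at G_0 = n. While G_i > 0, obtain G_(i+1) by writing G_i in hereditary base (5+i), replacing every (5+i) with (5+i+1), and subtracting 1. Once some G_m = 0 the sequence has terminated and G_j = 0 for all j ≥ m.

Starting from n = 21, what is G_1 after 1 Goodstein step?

G_0=21  [base 5] 4·5 + 1  →[5↦6]→  4·6 + 1 = 25  −1 ⇒ G_1=24
G_1=24  [base 6] 4·6  →[6↦7]→  4·7 = 28  −1 ⇒ G_2=27

24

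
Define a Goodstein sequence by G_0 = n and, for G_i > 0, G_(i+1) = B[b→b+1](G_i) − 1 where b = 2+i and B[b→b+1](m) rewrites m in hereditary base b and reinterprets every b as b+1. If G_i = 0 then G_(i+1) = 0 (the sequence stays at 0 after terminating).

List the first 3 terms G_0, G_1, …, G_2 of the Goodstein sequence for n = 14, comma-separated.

14, 110, 1281

G_0=14  [base 2] 2^(2 + 1) + 2^2 + 2  →[2↦3]→  3^(3 + 1) + 3^3 + 3 = 111  −1 ⇒ G_1=110
G_1=110  [base 3] 3^(3 + 1) + 3^3 + 2  →[3↦4]→  4^(4 + 1) + 4^4 + 2 = 1282  −1 ⇒ G_2=1281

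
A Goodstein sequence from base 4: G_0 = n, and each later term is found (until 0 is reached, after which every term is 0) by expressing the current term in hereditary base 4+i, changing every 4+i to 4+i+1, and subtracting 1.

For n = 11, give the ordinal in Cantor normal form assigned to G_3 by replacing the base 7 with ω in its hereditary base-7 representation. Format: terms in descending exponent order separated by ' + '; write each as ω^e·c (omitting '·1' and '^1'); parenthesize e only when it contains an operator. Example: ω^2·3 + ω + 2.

ω·2

base 4: 11 = 2·4 + 3; at 5: 2·5 + 3 = 13; next = 12
base 5: 12 = 2·5 + 2; at 6: 2·6 + 2 = 14; next = 13
base 6: 13 = 2·6 + 1; at 7: 2·7 + 1 = 15; next = 14
base 7: 14 = 2·7; at 8: 2·8 = 16; next = 15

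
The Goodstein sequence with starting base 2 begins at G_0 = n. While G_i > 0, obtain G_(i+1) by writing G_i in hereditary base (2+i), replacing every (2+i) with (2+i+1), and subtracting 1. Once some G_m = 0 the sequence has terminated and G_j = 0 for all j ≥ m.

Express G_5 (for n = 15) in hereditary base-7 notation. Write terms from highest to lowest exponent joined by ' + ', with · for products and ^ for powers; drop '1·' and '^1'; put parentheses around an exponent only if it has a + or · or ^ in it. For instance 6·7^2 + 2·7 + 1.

15 —HB2→ 2^(2 + 1) + 2^2 + 2 + 1 —bump→ 3^(3 + 1) + 3^3 + 3 + 1 = 112 —(−1)→ 111
111 —HB3→ 3^(3 + 1) + 3^3 + 3 —bump→ 4^(4 + 1) + 4^4 + 4 = 1284 —(−1)→ 1283
1283 —HB4→ 4^(4 + 1) + 4^4 + 3 —bump→ 5^(5 + 1) + 5^5 + 3 = 18753 —(−1)→ 18752
18752 —HB5→ 5^(5 + 1) + 5^5 + 2 —bump→ 6^(6 + 1) + 6^6 + 2 = 326594 —(−1)→ 326593
326593 —HB6→ 6^(6 + 1) + 6^6 + 1 —bump→ 7^(7 + 1) + 7^7 + 1 = 6588345 —(−1)→ 6588344

7^(7 + 1) + 7^7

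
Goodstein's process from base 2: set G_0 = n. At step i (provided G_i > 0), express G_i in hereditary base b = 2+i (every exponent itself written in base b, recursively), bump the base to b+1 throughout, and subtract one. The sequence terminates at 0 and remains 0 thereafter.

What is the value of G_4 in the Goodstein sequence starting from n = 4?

4 —HB2→ 2^2 —bump→ 3^3 = 27 —(−1)→ 26
26 —HB3→ 2·3^2 + 2·3 + 2 —bump→ 2·4^2 + 2·4 + 2 = 42 —(−1)→ 41
41 —HB4→ 2·4^2 + 2·4 + 1 —bump→ 2·5^2 + 2·5 + 1 = 61 —(−1)→ 60
60 —HB5→ 2·5^2 + 2·5 —bump→ 2·6^2 + 2·6 = 84 —(−1)→ 83
83 —HB6→ 2·6^2 + 6 + 5 —bump→ 2·7^2 + 7 + 5 = 110 —(−1)→ 109

83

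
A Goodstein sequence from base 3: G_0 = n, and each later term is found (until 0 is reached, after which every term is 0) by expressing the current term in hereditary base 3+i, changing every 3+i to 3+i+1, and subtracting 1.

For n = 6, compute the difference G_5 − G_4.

G_0 = 6. HB_3(6) = 2·3. Bump = 8. G_1 = 7.
G_1 = 7. HB_4(7) = 4 + 3. Bump = 8. G_2 = 7.
G_2 = 7. HB_5(7) = 5 + 2. Bump = 8. G_3 = 7.
G_3 = 7. HB_6(7) = 6 + 1. Bump = 8. G_4 = 7.
G_4 = 7. HB_7(7) = 7. Bump = 8. G_5 = 7.

0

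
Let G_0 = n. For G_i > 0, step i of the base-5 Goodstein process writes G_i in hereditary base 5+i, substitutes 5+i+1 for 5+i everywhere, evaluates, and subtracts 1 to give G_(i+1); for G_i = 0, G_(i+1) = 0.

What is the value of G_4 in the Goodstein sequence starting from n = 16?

base 5: 16 = 3·5 + 1; at 6: 3·6 + 1 = 19; next = 18
base 6: 18 = 3·6; at 7: 3·7 = 21; next = 20
base 7: 20 = 2·7 + 6; at 8: 2·8 + 6 = 22; next = 21
base 8: 21 = 2·8 + 5; at 9: 2·9 + 5 = 23; next = 22
base 9: 22 = 2·9 + 4; at 10: 2·10 + 4 = 24; next = 23

22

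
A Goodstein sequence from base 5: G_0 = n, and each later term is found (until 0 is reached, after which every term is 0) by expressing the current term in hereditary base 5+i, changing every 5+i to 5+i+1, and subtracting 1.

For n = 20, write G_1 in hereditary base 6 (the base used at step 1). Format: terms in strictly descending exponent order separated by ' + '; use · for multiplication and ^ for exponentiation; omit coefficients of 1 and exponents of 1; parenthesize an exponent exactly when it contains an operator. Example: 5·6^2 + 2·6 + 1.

3·6 + 5

(0) 20|_5 = 4·5 ↦ 4·6|_6 = 24 ⇒ 23
(1) 23|_6 = 3·6 + 5 ↦ 3·7 + 5|_7 = 26 ⇒ 25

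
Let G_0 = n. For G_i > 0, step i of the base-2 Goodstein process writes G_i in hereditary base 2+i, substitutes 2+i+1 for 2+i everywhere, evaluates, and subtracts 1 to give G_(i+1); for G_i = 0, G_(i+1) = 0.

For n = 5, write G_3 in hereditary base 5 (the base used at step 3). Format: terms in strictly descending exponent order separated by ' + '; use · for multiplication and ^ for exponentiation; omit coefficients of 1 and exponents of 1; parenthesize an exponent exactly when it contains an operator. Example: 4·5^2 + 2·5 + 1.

[0] 5 ≡ 2^2 + 1 (base 2). Lift 3: 28. −1: 27.
[1] 27 ≡ 3^3 (base 3). Lift 4: 256. −1: 255.
[2] 255 ≡ 3·4^3 + 3·4^2 + 3·4 + 3 (base 4). Lift 5: 468. −1: 467.
[3] 467 ≡ 3·5^3 + 3·5^2 + 3·5 + 2 (base 5). Lift 6: 776. −1: 775.

3·5^3 + 3·5^2 + 3·5 + 2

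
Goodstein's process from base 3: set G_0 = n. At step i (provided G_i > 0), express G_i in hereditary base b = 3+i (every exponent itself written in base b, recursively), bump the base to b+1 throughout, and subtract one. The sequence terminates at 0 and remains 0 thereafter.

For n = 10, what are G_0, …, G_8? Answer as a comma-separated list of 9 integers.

10 —HB3→ 3^2 + 1 —bump→ 4^2 + 1 = 17 —(−1)→ 16
16 —HB4→ 4^2 —bump→ 5^2 = 25 —(−1)→ 24
24 —HB5→ 4·5 + 4 —bump→ 4·6 + 4 = 28 —(−1)→ 27
27 —HB6→ 4·6 + 3 —bump→ 4·7 + 3 = 31 —(−1)→ 30
30 —HB7→ 4·7 + 2 —bump→ 4·8 + 2 = 34 —(−1)→ 33
33 —HB8→ 4·8 + 1 —bump→ 4·9 + 1 = 37 —(−1)→ 36
36 —HB9→ 4·9 —bump→ 4·10 = 40 —(−1)→ 39
39 —HB10→ 3·10 + 9 —bump→ 3·11 + 9 = 42 —(−1)→ 41

10, 16, 24, 27, 30, 33, 36, 39, 41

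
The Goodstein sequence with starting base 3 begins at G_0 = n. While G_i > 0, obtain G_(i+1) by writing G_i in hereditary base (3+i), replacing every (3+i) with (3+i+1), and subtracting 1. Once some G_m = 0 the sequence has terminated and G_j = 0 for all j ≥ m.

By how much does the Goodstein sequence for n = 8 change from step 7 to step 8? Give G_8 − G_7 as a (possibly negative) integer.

0

[0] 8 ≡ 2·3 + 2 (base 3). Lift 4: 10. −1: 9.
[1] 9 ≡ 2·4 + 1 (base 4). Lift 5: 11. −1: 10.
[2] 10 ≡ 2·5 (base 5). Lift 6: 12. −1: 11.
[3] 11 ≡ 6 + 5 (base 6). Lift 7: 12. −1: 11.
[4] 11 ≡ 7 + 4 (base 7). Lift 8: 12. −1: 11.
[5] 11 ≡ 8 + 3 (base 8). Lift 9: 12. −1: 11.
[6] 11 ≡ 9 + 2 (base 9). Lift 10: 12. −1: 11.
[7] 11 ≡ 10 + 1 (base 10). Lift 11: 12. −1: 11.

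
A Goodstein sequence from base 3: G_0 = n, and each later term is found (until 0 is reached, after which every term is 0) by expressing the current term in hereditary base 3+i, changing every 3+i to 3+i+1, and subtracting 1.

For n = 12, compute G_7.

i=0: 12 = 3^2 + 3 (b=3); 3→4: 4^2 + 4 = 20; 20−1 = 19
i=1: 19 = 4^2 + 3 (b=4); 4→5: 5^2 + 3 = 28; 28−1 = 27
i=2: 27 = 5^2 + 2 (b=5); 5→6: 6^2 + 2 = 38; 38−1 = 37
i=3: 37 = 6^2 + 1 (b=6); 6→7: 7^2 + 1 = 50; 50−1 = 49
i=4: 49 = 7^2 (b=7); 7→8: 8^2 = 64; 64−1 = 63
i=5: 63 = 7·8 + 7 (b=8); 8→9: 7·9 + 7 = 70; 70−1 = 69
i=6: 69 = 7·9 + 6 (b=9); 9→10: 7·10 + 6 = 76; 76−1 = 75
i=7: 75 = 7·10 + 5 (b=10); 10→11: 7·11 + 5 = 82; 82−1 = 81

75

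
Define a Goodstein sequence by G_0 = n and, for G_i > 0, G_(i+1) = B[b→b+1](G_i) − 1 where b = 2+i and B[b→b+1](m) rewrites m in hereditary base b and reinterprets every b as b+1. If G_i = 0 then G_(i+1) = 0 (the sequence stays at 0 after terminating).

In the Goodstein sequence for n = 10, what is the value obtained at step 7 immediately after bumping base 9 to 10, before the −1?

50000555552

(0) 10|_2 = 2^(2 + 1) + 2 ↦ 3^(3 + 1) + 3|_3 = 84 ⇒ 83
(1) 83|_3 = 3^(3 + 1) + 2 ↦ 4^(4 + 1) + 2|_4 = 1026 ⇒ 1025
(2) 1025|_4 = 4^(4 + 1) + 1 ↦ 5^(5 + 1) + 1|_5 = 15626 ⇒ 15625
(3) 15625|_5 = 5^(5 + 1) ↦ 6^(6 + 1)|_6 = 279936 ⇒ 279935
(4) 279935|_6 = 5·6^6 + 5·6^5 + 5·6^4 + 5·6^3 + 5·6^2 + 5·6 + 5 ↦ 5·7^7 + 5·7^5 + 5·7^4 + 5·7^3 + 5·7^2 + 5·7 + 5|_7 = 4215755 ⇒ 4215754
(5) 4215754|_7 = 5·7^7 + 5·7^5 + 5·7^4 + 5·7^3 + 5·7^2 + 5·7 + 4 ↦ 5·8^8 + 5·8^5 + 5·8^4 + 5·8^3 + 5·8^2 + 5·8 + 4|_8 = 84073324 ⇒ 84073323
(6) 84073323|_8 = 5·8^8 + 5·8^5 + 5·8^4 + 5·8^3 + 5·8^2 + 5·8 + 3 ↦ 5·9^9 + 5·9^5 + 5·9^4 + 5·9^3 + 5·9^2 + 5·9 + 3|_9 = 1937434593 ⇒ 1937434592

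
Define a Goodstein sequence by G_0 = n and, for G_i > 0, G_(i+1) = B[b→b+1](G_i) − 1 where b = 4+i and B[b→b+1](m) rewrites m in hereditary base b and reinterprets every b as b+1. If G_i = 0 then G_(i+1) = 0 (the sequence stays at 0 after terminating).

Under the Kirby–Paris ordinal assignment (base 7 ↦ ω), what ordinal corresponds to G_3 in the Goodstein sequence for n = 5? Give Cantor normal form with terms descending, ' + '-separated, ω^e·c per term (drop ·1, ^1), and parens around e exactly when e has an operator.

i=0: 5 = 4 + 1 (b=4); 4→5: 5 + 1 = 6; 6−1 = 5
i=1: 5 = 5 (b=5); 5→6: 6 = 6; 6−1 = 5
i=2: 5 = 5 (b=6); 6→7: 5 = 5; 5−1 = 4

4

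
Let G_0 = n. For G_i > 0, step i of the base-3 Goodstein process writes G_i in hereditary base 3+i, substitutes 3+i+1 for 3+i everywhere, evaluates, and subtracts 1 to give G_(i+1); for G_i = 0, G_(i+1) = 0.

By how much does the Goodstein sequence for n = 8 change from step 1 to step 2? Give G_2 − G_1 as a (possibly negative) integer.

1

base 3: 8 = 2·3 + 2; at 4: 2·4 + 2 = 10; next = 9
base 4: 9 = 2·4 + 1; at 5: 2·5 + 1 = 11; next = 10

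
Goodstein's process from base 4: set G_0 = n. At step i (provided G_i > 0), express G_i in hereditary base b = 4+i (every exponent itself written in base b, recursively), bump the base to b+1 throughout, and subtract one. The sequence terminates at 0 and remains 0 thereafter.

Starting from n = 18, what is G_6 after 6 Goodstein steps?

(0) 18|_4 = 4^2 + 2 ↦ 5^2 + 2|_5 = 27 ⇒ 26
(1) 26|_5 = 5^2 + 1 ↦ 6^2 + 1|_6 = 37 ⇒ 36
(2) 36|_6 = 6^2 ↦ 7^2|_7 = 49 ⇒ 48
(3) 48|_7 = 6·7 + 6 ↦ 6·8 + 6|_8 = 54 ⇒ 53
(4) 53|_8 = 6·8 + 5 ↦ 6·9 + 5|_9 = 59 ⇒ 58
(5) 58|_9 = 6·9 + 4 ↦ 6·10 + 4|_10 = 64 ⇒ 63

63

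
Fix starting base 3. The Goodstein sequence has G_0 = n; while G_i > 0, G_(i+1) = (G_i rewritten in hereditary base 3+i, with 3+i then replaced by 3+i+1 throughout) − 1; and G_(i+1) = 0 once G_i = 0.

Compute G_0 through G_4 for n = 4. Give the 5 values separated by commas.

G_0 = 4. HB_3(4) = 3 + 1. Bump = 5. G_1 = 4.
G_1 = 4. HB_4(4) = 4. Bump = 5. G_2 = 4.
G_2 = 4. HB_5(4) = 4. Bump = 4. G_3 = 3.
G_3 = 3. HB_6(3) = 3. Bump = 3. G_4 = 2.

4, 4, 4, 3, 2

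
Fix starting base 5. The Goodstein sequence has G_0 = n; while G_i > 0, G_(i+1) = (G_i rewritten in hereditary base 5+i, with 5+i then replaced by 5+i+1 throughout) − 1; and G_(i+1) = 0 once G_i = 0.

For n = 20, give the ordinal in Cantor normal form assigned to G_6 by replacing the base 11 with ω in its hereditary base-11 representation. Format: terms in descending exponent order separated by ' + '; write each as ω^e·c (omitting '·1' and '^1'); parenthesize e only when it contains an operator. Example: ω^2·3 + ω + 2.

ω·3

step 0: 20 = 4·5; sub 6 for 5: 4·6; = 24; G_1 = 24−1 = 23
step 1: 23 = 3·6 + 5; sub 7 for 6: 3·7 + 5; = 26; G_2 = 26−1 = 25
step 2: 25 = 3·7 + 4; sub 8 for 7: 3·8 + 4; = 28; G_3 = 28−1 = 27
step 3: 27 = 3·8 + 3; sub 9 for 8: 3·9 + 3; = 30; G_4 = 30−1 = 29
step 4: 29 = 3·9 + 2; sub 10 for 9: 3·10 + 2; = 32; G_5 = 32−1 = 31
step 5: 31 = 3·10 + 1; sub 11 for 10: 3·11 + 1; = 34; G_6 = 34−1 = 33
step 6: 33 = 3·11; sub 12 for 11: 3·12; = 36; G_7 = 36−1 = 35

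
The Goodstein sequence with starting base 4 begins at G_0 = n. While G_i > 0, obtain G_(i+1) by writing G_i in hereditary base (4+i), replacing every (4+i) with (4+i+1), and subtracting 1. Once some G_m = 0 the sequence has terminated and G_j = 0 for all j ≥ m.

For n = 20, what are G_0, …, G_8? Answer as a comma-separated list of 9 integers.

[0] 20 ≡ 4^2 + 4 (base 4). Lift 5: 30. −1: 29.
[1] 29 ≡ 5^2 + 4 (base 5). Lift 6: 40. −1: 39.
[2] 39 ≡ 6^2 + 3 (base 6). Lift 7: 52. −1: 51.
[3] 51 ≡ 7^2 + 2 (base 7). Lift 8: 66. −1: 65.
[4] 65 ≡ 8^2 + 1 (base 8). Lift 9: 82. −1: 81.
[5] 81 ≡ 9^2 (base 9). Lift 10: 100. −1: 99.
[6] 99 ≡ 9·10 + 9 (base 10). Lift 11: 108. −1: 107.
[7] 107 ≡ 9·11 + 8 (base 11). Lift 12: 116. −1: 115.

20, 29, 39, 51, 65, 81, 99, 107, 115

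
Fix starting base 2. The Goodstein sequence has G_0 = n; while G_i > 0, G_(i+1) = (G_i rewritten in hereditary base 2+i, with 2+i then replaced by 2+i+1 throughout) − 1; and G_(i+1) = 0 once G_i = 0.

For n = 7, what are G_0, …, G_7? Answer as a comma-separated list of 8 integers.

7, 30, 259, 3127, 46657, 823543, 16777215, 37665879

G_0=7  [base 2] 2^2 + 2 + 1  →[2↦3]→  3^3 + 3 + 1 = 31  −1 ⇒ G_1=30
G_1=30  [base 3] 3^3 + 3  →[3↦4]→  4^4 + 4 = 260  −1 ⇒ G_2=259
G_2=259  [base 4] 4^4 + 3  →[4↦5]→  5^5 + 3 = 3128  −1 ⇒ G_3=3127
G_3=3127  [base 5] 5^5 + 2  →[5↦6]→  6^6 + 2 = 46658  −1 ⇒ G_4=46657
G_4=46657  [base 6] 6^6 + 1  →[6↦7]→  7^7 + 1 = 823544  −1 ⇒ G_5=823543
G_5=823543  [base 7] 7^7  →[7↦8]→  8^8 = 16777216  −1 ⇒ G_6=16777215
G_6=16777215  [base 8] 7·8^7 + 7·8^6 + 7·8^5 + 7·8^4 + 7·8^3 + 7·8^2 + 7·8 + 7  →[8↦9]→  7·9^7 + 7·9^6 + 7·9^5 + 7·9^4 + 7·9^3 + 7·9^2 + 7·9 + 7 = 37665880  −1 ⇒ G_7=37665879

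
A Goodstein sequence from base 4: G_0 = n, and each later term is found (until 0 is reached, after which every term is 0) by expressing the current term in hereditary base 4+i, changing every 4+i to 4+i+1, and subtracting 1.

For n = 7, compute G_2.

7

(0) 7|_4 = 4 + 3 ↦ 5 + 3|_5 = 8 ⇒ 7
(1) 7|_5 = 5 + 2 ↦ 6 + 2|_6 = 8 ⇒ 7
(2) 7|_6 = 6 + 1 ↦ 7 + 1|_7 = 8 ⇒ 7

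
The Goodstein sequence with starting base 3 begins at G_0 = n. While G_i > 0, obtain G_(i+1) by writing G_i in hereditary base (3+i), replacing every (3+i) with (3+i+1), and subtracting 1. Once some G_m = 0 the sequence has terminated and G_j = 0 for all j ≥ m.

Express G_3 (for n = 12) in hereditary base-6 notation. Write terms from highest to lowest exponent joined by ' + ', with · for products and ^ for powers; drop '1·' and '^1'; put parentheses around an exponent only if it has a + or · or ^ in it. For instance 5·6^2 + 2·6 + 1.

G_0=12  [base 3] 3^2 + 3  →[3↦4]→  4^2 + 4 = 20  −1 ⇒ G_1=19
G_1=19  [base 4] 4^2 + 3  →[4↦5]→  5^2 + 3 = 28  −1 ⇒ G_2=27
G_2=27  [base 5] 5^2 + 2  →[5↦6]→  6^2 + 2 = 38  −1 ⇒ G_3=37

6^2 + 1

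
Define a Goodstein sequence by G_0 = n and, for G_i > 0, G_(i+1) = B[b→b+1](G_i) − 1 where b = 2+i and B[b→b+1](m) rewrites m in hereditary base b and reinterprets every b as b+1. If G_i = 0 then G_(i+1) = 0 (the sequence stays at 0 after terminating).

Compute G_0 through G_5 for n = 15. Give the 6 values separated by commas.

15, 111, 1283, 18752, 326593, 6588344

i=0: 15 = 2^(2 + 1) + 2^2 + 2 + 1 (b=2); 2→3: 3^(3 + 1) + 3^3 + 3 + 1 = 112; 112−1 = 111
i=1: 111 = 3^(3 + 1) + 3^3 + 3 (b=3); 3→4: 4^(4 + 1) + 4^4 + 4 = 1284; 1284−1 = 1283
i=2: 1283 = 4^(4 + 1) + 4^4 + 3 (b=4); 4→5: 5^(5 + 1) + 5^5 + 3 = 18753; 18753−1 = 18752
i=3: 18752 = 5^(5 + 1) + 5^5 + 2 (b=5); 5→6: 6^(6 + 1) + 6^6 + 2 = 326594; 326594−1 = 326593
i=4: 326593 = 6^(6 + 1) + 6^6 + 1 (b=6); 6→7: 7^(7 + 1) + 7^7 + 1 = 6588345; 6588345−1 = 6588344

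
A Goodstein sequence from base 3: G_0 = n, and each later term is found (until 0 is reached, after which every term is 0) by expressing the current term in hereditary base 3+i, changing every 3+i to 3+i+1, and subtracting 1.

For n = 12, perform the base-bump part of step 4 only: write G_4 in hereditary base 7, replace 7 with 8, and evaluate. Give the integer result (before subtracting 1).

G_0 = 12. HB_3(12) = 3^2 + 3. Bump = 20. G_1 = 19.
G_1 = 19. HB_4(19) = 4^2 + 3. Bump = 28. G_2 = 27.
G_2 = 27. HB_5(27) = 5^2 + 2. Bump = 38. G_3 = 37.
G_3 = 37. HB_6(37) = 6^2 + 1. Bump = 50. G_4 = 49.
G_4 = 49. HB_7(49) = 7^2. Bump = 64. G_5 = 63.

64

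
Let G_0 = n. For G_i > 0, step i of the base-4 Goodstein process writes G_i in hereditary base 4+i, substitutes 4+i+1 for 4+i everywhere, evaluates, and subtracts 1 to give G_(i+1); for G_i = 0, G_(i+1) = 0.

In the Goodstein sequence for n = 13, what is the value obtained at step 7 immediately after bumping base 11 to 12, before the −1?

G_0 = 13. HB_4(13) = 3·4 + 1. Bump = 16. G_1 = 15.
G_1 = 15. HB_5(15) = 3·5. Bump = 18. G_2 = 17.
G_2 = 17. HB_6(17) = 2·6 + 5. Bump = 19. G_3 = 18.
G_3 = 18. HB_7(18) = 2·7 + 4. Bump = 20. G_4 = 19.
G_4 = 19. HB_8(19) = 2·8 + 3. Bump = 21. G_5 = 20.
G_5 = 20. HB_9(20) = 2·9 + 2. Bump = 22. G_6 = 21.
G_6 = 21. HB_10(21) = 2·10 + 1. Bump = 23. G_7 = 22.

24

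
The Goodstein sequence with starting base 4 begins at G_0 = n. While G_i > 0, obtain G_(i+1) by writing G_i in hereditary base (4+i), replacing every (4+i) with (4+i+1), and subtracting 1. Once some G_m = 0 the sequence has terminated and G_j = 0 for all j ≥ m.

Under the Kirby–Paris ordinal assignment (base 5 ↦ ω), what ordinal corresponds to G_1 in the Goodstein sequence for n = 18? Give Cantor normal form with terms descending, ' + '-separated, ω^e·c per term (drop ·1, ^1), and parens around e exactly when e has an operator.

ω^2 + 1

base 4: 18 = 4^2 + 2; at 5: 5^2 + 2 = 27; next = 26
base 5: 26 = 5^2 + 1; at 6: 6^2 + 1 = 37; next = 36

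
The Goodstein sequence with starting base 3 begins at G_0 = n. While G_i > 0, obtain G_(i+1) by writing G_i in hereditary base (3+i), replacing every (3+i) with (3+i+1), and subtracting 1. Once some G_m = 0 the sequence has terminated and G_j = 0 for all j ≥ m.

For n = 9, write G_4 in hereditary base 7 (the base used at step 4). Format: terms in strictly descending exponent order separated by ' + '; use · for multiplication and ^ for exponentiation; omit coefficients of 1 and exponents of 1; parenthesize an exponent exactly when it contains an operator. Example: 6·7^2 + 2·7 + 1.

G_0 = 9. HB_3(9) = 3^2. Bump = 16. G_1 = 15.
G_1 = 15. HB_4(15) = 3·4 + 3. Bump = 18. G_2 = 17.
G_2 = 17. HB_5(17) = 3·5 + 2. Bump = 20. G_3 = 19.
G_3 = 19. HB_6(19) = 3·6 + 1. Bump = 22. G_4 = 21.
G_4 = 21. HB_7(21) = 3·7. Bump = 24. G_5 = 23.

3·7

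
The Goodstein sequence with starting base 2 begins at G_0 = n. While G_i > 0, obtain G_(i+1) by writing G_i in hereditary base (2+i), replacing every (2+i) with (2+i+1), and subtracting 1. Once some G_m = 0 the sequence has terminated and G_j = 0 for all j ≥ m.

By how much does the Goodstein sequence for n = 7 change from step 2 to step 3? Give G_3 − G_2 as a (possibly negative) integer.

2868

G_0=7  [base 2] 2^2 + 2 + 1  →[2↦3]→  3^3 + 3 + 1 = 31  −1 ⇒ G_1=30
G_1=30  [base 3] 3^3 + 3  →[3↦4]→  4^4 + 4 = 260  −1 ⇒ G_2=259
G_2=259  [base 4] 4^4 + 3  →[4↦5]→  5^5 + 3 = 3128  −1 ⇒ G_3=3127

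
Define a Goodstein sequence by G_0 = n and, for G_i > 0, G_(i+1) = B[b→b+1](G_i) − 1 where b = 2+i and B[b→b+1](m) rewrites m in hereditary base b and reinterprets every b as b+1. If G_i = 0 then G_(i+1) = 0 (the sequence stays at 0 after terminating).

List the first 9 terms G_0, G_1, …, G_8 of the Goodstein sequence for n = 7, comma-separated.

7, 30, 259, 3127, 46657, 823543, 16777215, 37665879, 77777775

i=0: 7 = 2^2 + 2 + 1 (b=2); 2→3: 3^3 + 3 + 1 = 31; 31−1 = 30
i=1: 30 = 3^3 + 3 (b=3); 3→4: 4^4 + 4 = 260; 260−1 = 259
i=2: 259 = 4^4 + 3 (b=4); 4→5: 5^5 + 3 = 3128; 3128−1 = 3127
i=3: 3127 = 5^5 + 2 (b=5); 5→6: 6^6 + 2 = 46658; 46658−1 = 46657
i=4: 46657 = 6^6 + 1 (b=6); 6→7: 7^7 + 1 = 823544; 823544−1 = 823543
i=5: 823543 = 7^7 (b=7); 7→8: 8^8 = 16777216; 16777216−1 = 16777215
i=6: 16777215 = 7·8^7 + 7·8^6 + 7·8^5 + 7·8^4 + 7·8^3 + 7·8^2 + 7·8 + 7 (b=8); 8→9: 7·9^7 + 7·9^6 + 7·9^5 + 7·9^4 + 7·9^3 + 7·9^2 + 7·9 + 7 = 37665880; 37665880−1 = 37665879
i=7: 37665879 = 7·9^7 + 7·9^6 + 7·9^5 + 7·9^4 + 7·9^3 + 7·9^2 + 7·9 + 6 (b=9); 9→10: 7·10^7 + 7·10^6 + 7·10^5 + 7·10^4 + 7·10^3 + 7·10^2 + 7·10 + 6 = 77777776; 77777776−1 = 77777775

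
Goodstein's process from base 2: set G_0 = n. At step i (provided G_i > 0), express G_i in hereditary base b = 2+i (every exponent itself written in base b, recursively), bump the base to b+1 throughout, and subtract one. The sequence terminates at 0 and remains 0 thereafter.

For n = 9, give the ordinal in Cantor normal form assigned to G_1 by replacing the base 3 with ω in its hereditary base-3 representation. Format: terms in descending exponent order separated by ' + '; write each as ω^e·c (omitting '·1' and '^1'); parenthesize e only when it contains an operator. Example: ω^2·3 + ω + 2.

base 2: 9 = 2^(2 + 1) + 1; at 3: 3^(3 + 1) + 1 = 82; next = 81
base 3: 81 = 3^(3 + 1); at 4: 4^(4 + 1) = 1024; next = 1023

ω^(ω + 1)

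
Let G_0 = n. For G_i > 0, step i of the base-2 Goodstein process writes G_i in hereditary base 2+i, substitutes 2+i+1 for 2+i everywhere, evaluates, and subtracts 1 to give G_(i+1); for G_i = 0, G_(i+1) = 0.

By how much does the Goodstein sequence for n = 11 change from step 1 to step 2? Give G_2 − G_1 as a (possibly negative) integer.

943

step 0: 11 = 2^(2 + 1) + 2 + 1; sub 3 for 2: 3^(3 + 1) + 3 + 1; = 85; G_1 = 85−1 = 84
step 1: 84 = 3^(3 + 1) + 3; sub 4 for 3: 4^(4 + 1) + 4; = 1028; G_2 = 1028−1 = 1027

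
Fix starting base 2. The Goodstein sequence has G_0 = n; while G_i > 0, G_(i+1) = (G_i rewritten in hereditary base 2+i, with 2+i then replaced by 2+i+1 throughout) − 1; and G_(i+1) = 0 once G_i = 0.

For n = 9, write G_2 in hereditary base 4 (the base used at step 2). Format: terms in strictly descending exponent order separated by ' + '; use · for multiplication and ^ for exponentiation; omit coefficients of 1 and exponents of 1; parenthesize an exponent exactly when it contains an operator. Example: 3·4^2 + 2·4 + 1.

3·4^4 + 3·4^3 + 3·4^2 + 3·4 + 3

(0) 9|_2 = 2^(2 + 1) + 1 ↦ 3^(3 + 1) + 1|_3 = 82 ⇒ 81
(1) 81|_3 = 3^(3 + 1) ↦ 4^(4 + 1)|_4 = 1024 ⇒ 1023
(2) 1023|_4 = 3·4^4 + 3·4^3 + 3·4^2 + 3·4 + 3 ↦ 3·5^5 + 3·5^3 + 3·5^2 + 3·5 + 3|_5 = 9843 ⇒ 9842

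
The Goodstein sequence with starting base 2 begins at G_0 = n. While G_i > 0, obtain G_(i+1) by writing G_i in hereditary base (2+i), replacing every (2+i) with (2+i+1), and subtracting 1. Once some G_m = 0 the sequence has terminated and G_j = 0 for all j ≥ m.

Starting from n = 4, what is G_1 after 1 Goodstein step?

26

[0] 4 ≡ 2^2 (base 2). Lift 3: 27. −1: 26.
[1] 26 ≡ 2·3^2 + 2·3 + 2 (base 3). Lift 4: 42. −1: 41.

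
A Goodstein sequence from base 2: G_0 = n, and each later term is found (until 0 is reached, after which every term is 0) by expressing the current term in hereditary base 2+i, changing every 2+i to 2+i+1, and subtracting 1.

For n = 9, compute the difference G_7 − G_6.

G_0=9  [base 2] 2^(2 + 1) + 1  →[2↦3]→  3^(3 + 1) + 1 = 82  −1 ⇒ G_1=81
G_1=81  [base 3] 3^(3 + 1)  →[3↦4]→  4^(4 + 1) = 1024  −1 ⇒ G_2=1023
G_2=1023  [base 4] 3·4^4 + 3·4^3 + 3·4^2 + 3·4 + 3  →[4↦5]→  3·5^5 + 3·5^3 + 3·5^2 + 3·5 + 3 = 9843  −1 ⇒ G_3=9842
G_3=9842  [base 5] 3·5^5 + 3·5^3 + 3·5^2 + 3·5 + 2  →[5↦6]→  3·6^6 + 3·6^3 + 3·6^2 + 3·6 + 2 = 140744  −1 ⇒ G_4=140743
G_4=140743  [base 6] 3·6^6 + 3·6^3 + 3·6^2 + 3·6 + 1  →[6↦7]→  3·7^7 + 3·7^3 + 3·7^2 + 3·7 + 1 = 2471827  −1 ⇒ G_5=2471826
G_5=2471826  [base 7] 3·7^7 + 3·7^3 + 3·7^2 + 3·7  →[7↦8]→  3·8^8 + 3·8^3 + 3·8^2 + 3·8 = 50333400  −1 ⇒ G_6=50333399
G_6=50333399  [base 8] 3·8^8 + 3·8^3 + 3·8^2 + 2·8 + 7  →[8↦9]→  3·9^9 + 3·9^3 + 3·9^2 + 2·9 + 7 = 1162263922  −1 ⇒ G_7=1162263921

1111930522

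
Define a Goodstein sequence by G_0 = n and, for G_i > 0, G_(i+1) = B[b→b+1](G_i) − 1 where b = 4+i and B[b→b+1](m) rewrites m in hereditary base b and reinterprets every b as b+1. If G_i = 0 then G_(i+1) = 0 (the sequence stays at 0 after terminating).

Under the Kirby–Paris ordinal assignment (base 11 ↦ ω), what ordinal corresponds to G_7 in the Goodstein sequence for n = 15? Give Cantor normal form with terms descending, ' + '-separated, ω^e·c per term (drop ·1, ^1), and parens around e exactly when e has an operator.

base 4: 15 = 3·4 + 3; at 5: 3·5 + 3 = 18; next = 17
base 5: 17 = 3·5 + 2; at 6: 3·6 + 2 = 20; next = 19
base 6: 19 = 3·6 + 1; at 7: 3·7 + 1 = 22; next = 21
base 7: 21 = 3·7; at 8: 3·8 = 24; next = 23
base 8: 23 = 2·8 + 7; at 9: 2·9 + 7 = 25; next = 24
base 9: 24 = 2·9 + 6; at 10: 2·10 + 6 = 26; next = 25
base 10: 25 = 2·10 + 5; at 11: 2·11 + 5 = 27; next = 26

ω·2 + 4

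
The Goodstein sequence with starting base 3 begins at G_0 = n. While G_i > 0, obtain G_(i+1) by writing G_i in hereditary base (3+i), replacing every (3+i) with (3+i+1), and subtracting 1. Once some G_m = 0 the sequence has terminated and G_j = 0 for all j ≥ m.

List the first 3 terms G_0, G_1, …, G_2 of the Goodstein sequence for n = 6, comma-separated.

6, 7, 7

(0) 6|_3 = 2·3 ↦ 2·4|_4 = 8 ⇒ 7
(1) 7|_4 = 4 + 3 ↦ 5 + 3|_5 = 8 ⇒ 7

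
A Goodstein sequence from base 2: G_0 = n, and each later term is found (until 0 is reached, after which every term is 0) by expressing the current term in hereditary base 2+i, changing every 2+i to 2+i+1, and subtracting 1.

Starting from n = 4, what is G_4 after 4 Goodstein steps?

83

step 0: 4 = 2^2; sub 3 for 2: 3^3; = 27; G_1 = 27−1 = 26
step 1: 26 = 2·3^2 + 2·3 + 2; sub 4 for 3: 2·4^2 + 2·4 + 2; = 42; G_2 = 42−1 = 41
step 2: 41 = 2·4^2 + 2·4 + 1; sub 5 for 4: 2·5^2 + 2·5 + 1; = 61; G_3 = 61−1 = 60
step 3: 60 = 2·5^2 + 2·5; sub 6 for 5: 2·6^2 + 2·6; = 84; G_4 = 84−1 = 83
step 4: 83 = 2·6^2 + 6 + 5; sub 7 for 6: 2·7^2 + 7 + 5; = 110; G_5 = 110−1 = 109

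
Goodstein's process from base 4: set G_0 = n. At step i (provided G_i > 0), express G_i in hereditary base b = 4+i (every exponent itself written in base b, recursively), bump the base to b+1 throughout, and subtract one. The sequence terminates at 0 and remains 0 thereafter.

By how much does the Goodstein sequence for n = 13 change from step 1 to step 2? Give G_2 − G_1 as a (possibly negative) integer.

(0) 13|_4 = 3·4 + 1 ↦ 3·5 + 1|_5 = 16 ⇒ 15
(1) 15|_5 = 3·5 ↦ 3·6|_6 = 18 ⇒ 17

2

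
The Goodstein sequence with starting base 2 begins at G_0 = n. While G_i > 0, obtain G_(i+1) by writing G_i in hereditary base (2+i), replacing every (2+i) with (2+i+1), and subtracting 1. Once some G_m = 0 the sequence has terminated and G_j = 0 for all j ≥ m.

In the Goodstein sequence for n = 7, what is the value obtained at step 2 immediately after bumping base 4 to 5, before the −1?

7 —HB2→ 2^2 + 2 + 1 —bump→ 3^3 + 3 + 1 = 31 —(−1)→ 30
30 —HB3→ 3^3 + 3 —bump→ 4^4 + 4 = 260 —(−1)→ 259
259 —HB4→ 4^4 + 3 —bump→ 5^5 + 3 = 3128 —(−1)→ 3127

3128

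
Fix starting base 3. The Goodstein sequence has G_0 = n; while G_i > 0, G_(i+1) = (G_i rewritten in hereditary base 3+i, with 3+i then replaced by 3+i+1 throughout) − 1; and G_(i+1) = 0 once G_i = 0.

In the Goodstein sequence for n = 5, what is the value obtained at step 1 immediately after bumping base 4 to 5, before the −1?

G_0 = 5. HB_3(5) = 3 + 2. Bump = 6. G_1 = 5.
G_1 = 5. HB_4(5) = 4 + 1. Bump = 6. G_2 = 5.

6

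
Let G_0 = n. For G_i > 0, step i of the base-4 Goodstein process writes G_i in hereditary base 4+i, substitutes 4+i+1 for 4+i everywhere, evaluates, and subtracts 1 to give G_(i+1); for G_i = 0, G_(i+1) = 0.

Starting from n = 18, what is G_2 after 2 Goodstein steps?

G_0=18  [base 4] 4^2 + 2  →[4↦5]→  5^2 + 2 = 27  −1 ⇒ G_1=26
G_1=26  [base 5] 5^2 + 1  →[5↦6]→  6^2 + 1 = 37  −1 ⇒ G_2=36
G_2=36  [base 6] 6^2  →[6↦7]→  7^2 = 49  −1 ⇒ G_3=48

36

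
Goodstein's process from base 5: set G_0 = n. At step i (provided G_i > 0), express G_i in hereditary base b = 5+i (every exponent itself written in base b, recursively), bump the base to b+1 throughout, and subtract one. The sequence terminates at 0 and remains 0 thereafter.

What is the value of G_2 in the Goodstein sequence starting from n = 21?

(0) 21|_5 = 4·5 + 1 ↦ 4·6 + 1|_6 = 25 ⇒ 24
(1) 24|_6 = 4·6 ↦ 4·7|_7 = 28 ⇒ 27
(2) 27|_7 = 3·7 + 6 ↦ 3·8 + 6|_8 = 30 ⇒ 29

27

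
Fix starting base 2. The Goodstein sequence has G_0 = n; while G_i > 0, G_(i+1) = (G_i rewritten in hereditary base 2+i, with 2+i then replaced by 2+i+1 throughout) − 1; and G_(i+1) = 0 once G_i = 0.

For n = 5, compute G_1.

base 2: 5 = 2^2 + 1; at 3: 3^3 + 1 = 28; next = 27
base 3: 27 = 3^3; at 4: 4^4 = 256; next = 255

27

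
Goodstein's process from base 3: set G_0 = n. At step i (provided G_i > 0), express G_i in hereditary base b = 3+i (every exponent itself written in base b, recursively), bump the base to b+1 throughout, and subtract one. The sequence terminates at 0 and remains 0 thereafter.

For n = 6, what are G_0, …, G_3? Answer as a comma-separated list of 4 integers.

6, 7, 7, 7

i=0: 6 = 2·3 (b=3); 3→4: 2·4 = 8; 8−1 = 7
i=1: 7 = 4 + 3 (b=4); 4→5: 5 + 3 = 8; 8−1 = 7
i=2: 7 = 5 + 2 (b=5); 5→6: 6 + 2 = 8; 8−1 = 7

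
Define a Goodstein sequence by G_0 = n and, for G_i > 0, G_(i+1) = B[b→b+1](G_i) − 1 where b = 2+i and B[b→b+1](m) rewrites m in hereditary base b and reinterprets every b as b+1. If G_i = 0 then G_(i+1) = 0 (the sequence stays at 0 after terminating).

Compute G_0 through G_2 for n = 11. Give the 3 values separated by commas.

(0) 11|_2 = 2^(2 + 1) + 2 + 1 ↦ 3^(3 + 1) + 3 + 1|_3 = 85 ⇒ 84
(1) 84|_3 = 3^(3 + 1) + 3 ↦ 4^(4 + 1) + 4|_4 = 1028 ⇒ 1027

11, 84, 1027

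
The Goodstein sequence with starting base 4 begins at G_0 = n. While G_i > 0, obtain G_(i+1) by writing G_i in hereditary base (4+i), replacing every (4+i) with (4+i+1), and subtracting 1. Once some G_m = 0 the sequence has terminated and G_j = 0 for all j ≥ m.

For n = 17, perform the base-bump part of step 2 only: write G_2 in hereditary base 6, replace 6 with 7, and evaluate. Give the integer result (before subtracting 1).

step 0: 17 = 4^2 + 1; sub 5 for 4: 5^2 + 1; = 26; G_1 = 26−1 = 25
step 1: 25 = 5^2; sub 6 for 5: 6^2; = 36; G_2 = 36−1 = 35

40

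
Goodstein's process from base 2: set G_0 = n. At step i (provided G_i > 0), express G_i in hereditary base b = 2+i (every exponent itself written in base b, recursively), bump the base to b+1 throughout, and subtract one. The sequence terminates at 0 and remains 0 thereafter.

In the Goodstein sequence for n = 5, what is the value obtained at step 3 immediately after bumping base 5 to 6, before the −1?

G_0=5  [base 2] 2^2 + 1  →[2↦3]→  3^3 + 1 = 28  −1 ⇒ G_1=27
G_1=27  [base 3] 3^3  →[3↦4]→  4^4 = 256  −1 ⇒ G_2=255
G_2=255  [base 4] 3·4^3 + 3·4^2 + 3·4 + 3  →[4↦5]→  3·5^3 + 3·5^2 + 3·5 + 3 = 468  −1 ⇒ G_3=467

776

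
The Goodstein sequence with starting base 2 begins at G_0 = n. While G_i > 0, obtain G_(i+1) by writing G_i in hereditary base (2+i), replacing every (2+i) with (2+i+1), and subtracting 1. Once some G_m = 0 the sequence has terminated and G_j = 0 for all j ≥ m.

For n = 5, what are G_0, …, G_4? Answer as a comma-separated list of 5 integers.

[0] 5 ≡ 2^2 + 1 (base 2). Lift 3: 28. −1: 27.
[1] 27 ≡ 3^3 (base 3). Lift 4: 256. −1: 255.
[2] 255 ≡ 3·4^3 + 3·4^2 + 3·4 + 3 (base 4). Lift 5: 468. −1: 467.
[3] 467 ≡ 3·5^3 + 3·5^2 + 3·5 + 2 (base 5). Lift 6: 776. −1: 775.

5, 27, 255, 467, 775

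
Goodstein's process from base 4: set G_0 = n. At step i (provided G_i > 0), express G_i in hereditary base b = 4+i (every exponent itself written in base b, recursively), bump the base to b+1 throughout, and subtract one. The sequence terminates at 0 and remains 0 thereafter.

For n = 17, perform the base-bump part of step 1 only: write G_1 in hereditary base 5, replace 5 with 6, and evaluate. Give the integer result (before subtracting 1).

[0] 17 ≡ 4^2 + 1 (base 4). Lift 5: 26. −1: 25.
[1] 25 ≡ 5^2 (base 5). Lift 6: 36. −1: 35.

36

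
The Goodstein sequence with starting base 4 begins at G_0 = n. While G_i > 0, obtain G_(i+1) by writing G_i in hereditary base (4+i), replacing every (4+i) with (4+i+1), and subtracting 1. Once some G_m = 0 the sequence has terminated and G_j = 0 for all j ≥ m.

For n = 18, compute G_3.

48

18 —HB4→ 4^2 + 2 —bump→ 5^2 + 2 = 27 —(−1)→ 26
26 —HB5→ 5^2 + 1 —bump→ 6^2 + 1 = 37 —(−1)→ 36
36 —HB6→ 6^2 —bump→ 7^2 = 49 —(−1)→ 48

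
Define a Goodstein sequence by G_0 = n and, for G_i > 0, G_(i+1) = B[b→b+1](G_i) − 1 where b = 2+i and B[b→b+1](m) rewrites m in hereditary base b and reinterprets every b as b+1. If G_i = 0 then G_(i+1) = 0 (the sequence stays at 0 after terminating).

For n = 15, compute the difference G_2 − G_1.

1172

G_0=15  [base 2] 2^(2 + 1) + 2^2 + 2 + 1  →[2↦3]→  3^(3 + 1) + 3^3 + 3 + 1 = 112  −1 ⇒ G_1=111
G_1=111  [base 3] 3^(3 + 1) + 3^3 + 3  →[3↦4]→  4^(4 + 1) + 4^4 + 4 = 1284  −1 ⇒ G_2=1283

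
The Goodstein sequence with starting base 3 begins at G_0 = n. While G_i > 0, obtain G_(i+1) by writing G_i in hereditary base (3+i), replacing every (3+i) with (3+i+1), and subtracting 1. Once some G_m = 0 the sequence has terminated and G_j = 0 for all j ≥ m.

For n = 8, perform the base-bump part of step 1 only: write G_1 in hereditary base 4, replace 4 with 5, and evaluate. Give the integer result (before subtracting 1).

G_0 = 8. HB_3(8) = 2·3 + 2. Bump = 10. G_1 = 9.
G_1 = 9. HB_4(9) = 2·4 + 1. Bump = 11. G_2 = 10.

11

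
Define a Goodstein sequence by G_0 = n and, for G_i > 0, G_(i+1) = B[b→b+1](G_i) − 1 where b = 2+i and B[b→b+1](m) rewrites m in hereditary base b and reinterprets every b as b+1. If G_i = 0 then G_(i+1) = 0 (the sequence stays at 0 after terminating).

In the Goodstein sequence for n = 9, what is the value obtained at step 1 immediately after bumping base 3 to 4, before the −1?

9 —HB2→ 2^(2 + 1) + 1 —bump→ 3^(3 + 1) + 1 = 82 —(−1)→ 81
81 —HB3→ 3^(3 + 1) —bump→ 4^(4 + 1) = 1024 —(−1)→ 1023

1024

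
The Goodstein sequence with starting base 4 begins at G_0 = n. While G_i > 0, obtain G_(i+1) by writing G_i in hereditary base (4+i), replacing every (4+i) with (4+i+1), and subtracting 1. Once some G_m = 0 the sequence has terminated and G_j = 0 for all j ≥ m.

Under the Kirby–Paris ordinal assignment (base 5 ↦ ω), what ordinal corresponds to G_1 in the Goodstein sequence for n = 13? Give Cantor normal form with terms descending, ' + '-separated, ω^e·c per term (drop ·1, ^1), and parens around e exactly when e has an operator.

ω·3

G_0 = 13. HB_4(13) = 3·4 + 1. Bump = 16. G_1 = 15.
G_1 = 15. HB_5(15) = 3·5. Bump = 18. G_2 = 17.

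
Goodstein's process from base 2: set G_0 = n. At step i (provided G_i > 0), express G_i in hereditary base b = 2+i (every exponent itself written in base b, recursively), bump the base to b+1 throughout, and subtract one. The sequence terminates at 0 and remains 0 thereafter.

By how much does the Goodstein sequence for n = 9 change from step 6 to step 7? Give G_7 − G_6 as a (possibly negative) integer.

1111930522

step 0: 9 = 2^(2 + 1) + 1; sub 3 for 2: 3^(3 + 1) + 1; = 82; G_1 = 82−1 = 81
step 1: 81 = 3^(3 + 1); sub 4 for 3: 4^(4 + 1); = 1024; G_2 = 1024−1 = 1023
step 2: 1023 = 3·4^4 + 3·4^3 + 3·4^2 + 3·4 + 3; sub 5 for 4: 3·5^5 + 3·5^3 + 3·5^2 + 3·5 + 3; = 9843; G_3 = 9843−1 = 9842
step 3: 9842 = 3·5^5 + 3·5^3 + 3·5^2 + 3·5 + 2; sub 6 for 5: 3·6^6 + 3·6^3 + 3·6^2 + 3·6 + 2; = 140744; G_4 = 140744−1 = 140743
step 4: 140743 = 3·6^6 + 3·6^3 + 3·6^2 + 3·6 + 1; sub 7 for 6: 3·7^7 + 3·7^3 + 3·7^2 + 3·7 + 1; = 2471827; G_5 = 2471827−1 = 2471826
step 5: 2471826 = 3·7^7 + 3·7^3 + 3·7^2 + 3·7; sub 8 for 7: 3·8^8 + 3·8^3 + 3·8^2 + 3·8; = 50333400; G_6 = 50333400−1 = 50333399
step 6: 50333399 = 3·8^8 + 3·8^3 + 3·8^2 + 2·8 + 7; sub 9 for 8: 3·9^9 + 3·9^3 + 3·9^2 + 2·9 + 7; = 1162263922; G_7 = 1162263922−1 = 1162263921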